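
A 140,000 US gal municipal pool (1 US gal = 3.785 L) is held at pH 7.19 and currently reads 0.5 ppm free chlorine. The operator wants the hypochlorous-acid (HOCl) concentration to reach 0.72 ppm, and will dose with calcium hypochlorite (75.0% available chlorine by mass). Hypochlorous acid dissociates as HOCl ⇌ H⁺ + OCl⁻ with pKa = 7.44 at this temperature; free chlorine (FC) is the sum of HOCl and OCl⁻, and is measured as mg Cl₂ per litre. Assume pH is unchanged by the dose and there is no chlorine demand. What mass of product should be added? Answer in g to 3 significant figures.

442 g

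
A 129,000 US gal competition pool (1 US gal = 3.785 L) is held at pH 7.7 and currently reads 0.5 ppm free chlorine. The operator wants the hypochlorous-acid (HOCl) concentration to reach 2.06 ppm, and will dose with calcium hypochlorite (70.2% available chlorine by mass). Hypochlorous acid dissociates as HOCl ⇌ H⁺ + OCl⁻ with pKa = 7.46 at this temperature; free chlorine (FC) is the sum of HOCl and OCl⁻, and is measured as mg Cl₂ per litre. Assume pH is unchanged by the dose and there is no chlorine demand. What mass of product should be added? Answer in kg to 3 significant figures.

3.57 kg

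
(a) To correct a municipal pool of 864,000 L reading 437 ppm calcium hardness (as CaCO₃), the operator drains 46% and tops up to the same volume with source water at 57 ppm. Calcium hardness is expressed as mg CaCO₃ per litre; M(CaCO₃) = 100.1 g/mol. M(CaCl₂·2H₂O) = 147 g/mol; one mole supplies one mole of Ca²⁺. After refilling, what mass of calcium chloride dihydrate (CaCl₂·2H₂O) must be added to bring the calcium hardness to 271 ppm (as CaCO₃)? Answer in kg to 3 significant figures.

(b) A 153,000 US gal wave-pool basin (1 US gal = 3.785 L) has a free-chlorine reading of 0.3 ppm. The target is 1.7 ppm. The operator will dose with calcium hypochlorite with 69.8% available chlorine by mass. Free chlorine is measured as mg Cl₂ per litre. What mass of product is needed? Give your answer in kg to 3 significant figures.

(a) 11.2 kg; (b) 1.16 kg

(a) After draining 46% and refilling: 437 × 0.54 + 57 × 0.46 = 262.2 ppm.
(a) Deficit to target: 271 − 262.2 = 8.8 mg/L.
(a) As CaCO₃: 8.8 mg/L × 864,000 L = 7603 g; ÷ 100.1 = 75.96 mol Ca²⁺.
(a) Mass: 75.96 × 147 = 11,170 g.

(b) Volume: 153,000 US gal × 3.785 L/gal = 579,105 L.
(b) Chlorine deficit: 1.7 − 0.3 = 1.4 ppm = 1.4 mg/L as Cl₂.
(b) Cl₂ equivalent needed: 1.4 mg/L × 579,105 L = 810,700 mg = 810.7 g.
(b) Product at 69.8% available chlorine: 810.7 / 0.698 = 1162 g.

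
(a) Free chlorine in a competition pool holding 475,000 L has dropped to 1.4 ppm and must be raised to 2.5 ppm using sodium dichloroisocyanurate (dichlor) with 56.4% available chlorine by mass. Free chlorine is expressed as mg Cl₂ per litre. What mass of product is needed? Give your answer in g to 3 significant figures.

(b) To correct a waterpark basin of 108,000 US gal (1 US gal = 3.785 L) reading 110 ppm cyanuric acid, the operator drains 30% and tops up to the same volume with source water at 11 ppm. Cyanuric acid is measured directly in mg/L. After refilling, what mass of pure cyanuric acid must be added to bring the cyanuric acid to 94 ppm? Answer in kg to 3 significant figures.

(a) Chlorine deficit: 2.5 − 1.4 = 1.1 ppm = 1.1 mg/L as Cl₂.
(a) Cl₂ equivalent needed: 1.1 mg/L × 475,000 L = 522,500 mg = 522.5 g.
(a) Product at 56.4% available chlorine: 522.5 / 0.564 = 926.4 g.

(b) Volume: 108,000 US gal × 3.785 L/gal = 408,780 L.
(b) After draining 30% and refilling: 110 × 0.70 + 11 × 0.30 = 80.3 ppm.
(b) Deficit to target: 94 − 80.3 = 13.7 mg/L.
(b) Mass: 13.7 mg/L × 408,780 L = 5600 g cyanuric acid.

(a) 926 g; (b) 5.60 kg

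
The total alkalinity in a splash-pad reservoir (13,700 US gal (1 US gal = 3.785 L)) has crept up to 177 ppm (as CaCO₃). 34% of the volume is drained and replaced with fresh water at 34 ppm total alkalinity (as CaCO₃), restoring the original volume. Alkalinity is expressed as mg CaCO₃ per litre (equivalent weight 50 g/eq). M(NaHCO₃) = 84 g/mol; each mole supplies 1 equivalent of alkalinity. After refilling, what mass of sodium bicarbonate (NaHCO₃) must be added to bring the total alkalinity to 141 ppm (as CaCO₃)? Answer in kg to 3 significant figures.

1.10 kg

Volume: 13,700 US gal × 3.785 L/gal = 51,854 L.
After draining 34% and refilling: 177 × 0.66 + 34 × 0.34 = 128.38 ppm.
Deficit to target: 141 − 128.38 = 12.62 mg/L.
As CaCO₃: 12.62 mg/L × 51,854 L = 654.4 g; ÷ 50 g/eq ÷ 1 = 13.09 mol NaHCO₃.
Mass: 13.09 × 84 = 1099 g.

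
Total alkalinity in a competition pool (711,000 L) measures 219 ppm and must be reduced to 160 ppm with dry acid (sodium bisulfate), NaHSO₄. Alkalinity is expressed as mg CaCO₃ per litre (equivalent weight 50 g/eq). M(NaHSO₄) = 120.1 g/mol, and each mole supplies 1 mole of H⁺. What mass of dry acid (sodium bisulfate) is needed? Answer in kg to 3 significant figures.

101 kg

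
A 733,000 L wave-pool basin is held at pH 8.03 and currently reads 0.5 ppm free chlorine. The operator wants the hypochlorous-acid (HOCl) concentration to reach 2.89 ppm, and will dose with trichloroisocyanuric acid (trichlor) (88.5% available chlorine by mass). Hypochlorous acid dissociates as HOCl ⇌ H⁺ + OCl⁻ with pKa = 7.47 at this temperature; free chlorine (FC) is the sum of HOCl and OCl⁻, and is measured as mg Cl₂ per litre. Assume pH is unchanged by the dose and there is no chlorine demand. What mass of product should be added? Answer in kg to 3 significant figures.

[OCl⁻]/[HOCl] = 10^(pH − pKa) = 10^(8.03 − 7.47) = 3.631; fraction as HOCl = 1/(1 + 3.631) = 0.2159.
Free chlorine required for 2.89 ppm HOCl: 2.89 / 0.2159 = 13.38 ppm.
FC to add: 13.38 − 0.5 = 12.88 mg/L as Cl₂.
Cl₂ equivalent: 12.88 mg/L × 733,000 L = 9443 g.
Product at 88.5% available Cl: 9443 / 0.885 = 10,670 g.

10.7 kg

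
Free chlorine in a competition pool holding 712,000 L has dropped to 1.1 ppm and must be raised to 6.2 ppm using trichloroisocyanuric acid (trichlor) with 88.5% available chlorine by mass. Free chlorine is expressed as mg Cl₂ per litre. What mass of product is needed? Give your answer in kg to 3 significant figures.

4.10 kg

Chlorine deficit: 6.2 − 1.1 = 5.1 ppm = 5.1 mg/L as Cl₂.
Cl₂ equivalent needed: 5.1 mg/L × 712,000 L = 3,631,000 mg = 3631 g.
Product at 88.5% available chlorine: 3631 / 0.885 = 4103 g.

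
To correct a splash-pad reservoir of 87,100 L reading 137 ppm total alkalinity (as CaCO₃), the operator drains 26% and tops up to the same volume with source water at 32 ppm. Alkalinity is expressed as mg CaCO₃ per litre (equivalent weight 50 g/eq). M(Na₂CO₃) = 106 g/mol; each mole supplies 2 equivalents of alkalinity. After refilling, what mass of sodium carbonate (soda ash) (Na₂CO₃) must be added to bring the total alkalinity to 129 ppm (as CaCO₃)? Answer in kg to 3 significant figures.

After draining 26% and refilling: 137 × 0.74 + 32 × 0.26 = 109.7 ppm.
Deficit to target: 129 − 109.7 = 19.3 mg/L.
As CaCO₃: 19.3 mg/L × 87,100 L = 1681 g; ÷ 50 g/eq ÷ 2 = 16.81 mol Na₂CO₃.
Mass: 16.81 × 106 = 1782 g.

1.78 kg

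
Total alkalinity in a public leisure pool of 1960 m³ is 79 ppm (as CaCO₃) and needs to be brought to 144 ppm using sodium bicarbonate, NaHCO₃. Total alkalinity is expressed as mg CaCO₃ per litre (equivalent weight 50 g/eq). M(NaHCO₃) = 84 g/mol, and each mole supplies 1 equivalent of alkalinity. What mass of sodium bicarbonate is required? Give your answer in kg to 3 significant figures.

214 kg

Volume: 1960 m³ = 1,960,000 L.
Alkalinity to add: (144 − 79) = 65 mg/L as CaCO₃ × 1,960,000 L = 127,400 g as CaCO₃.
Equivalents: 127,400 g ÷ 50 g/eq = 2548 eq.
NaHCO₃ supplies 1 eq per mole → 2548 mol.
Mass: 2548 mol × 84 g/mol = 214,000 g.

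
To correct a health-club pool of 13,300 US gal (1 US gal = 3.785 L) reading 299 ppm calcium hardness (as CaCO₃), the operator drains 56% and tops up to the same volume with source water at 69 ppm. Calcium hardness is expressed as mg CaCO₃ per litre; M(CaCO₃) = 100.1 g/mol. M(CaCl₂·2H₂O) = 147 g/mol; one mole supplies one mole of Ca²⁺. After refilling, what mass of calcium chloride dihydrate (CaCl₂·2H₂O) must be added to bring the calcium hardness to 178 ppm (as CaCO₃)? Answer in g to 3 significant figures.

577 g

Volume: 13,300 US gal × 3.785 L/gal = 50,340 L.
After draining 56% and refilling: 299 × 0.44 + 69 × 0.56 = 170.2 ppm.
Deficit to target: 178 − 170.2 = 7.8 mg/L.
As CaCO₃: 7.8 mg/L × 50,340 L = 392.7 g; ÷ 100.1 = 3.923 mol Ca²⁺.
Mass: 3.923 × 147 = 576.6 g.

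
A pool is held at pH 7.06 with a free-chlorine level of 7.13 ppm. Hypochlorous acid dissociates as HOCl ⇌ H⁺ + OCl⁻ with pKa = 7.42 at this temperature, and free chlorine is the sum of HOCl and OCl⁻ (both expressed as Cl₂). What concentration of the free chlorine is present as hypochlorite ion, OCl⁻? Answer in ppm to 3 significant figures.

2.17 ppm

[OCl⁻]/[HOCl] = 10^(pH − pKa) = 10^(7.06 − 7.42) = 10^-0.36 = 0.4365.
Fraction as HOCl = 1 / (1 + 0.4365) = 0.6961.
OCl⁻ = (1 − 0.6961) × 7.13 ppm = 2.167 ppm.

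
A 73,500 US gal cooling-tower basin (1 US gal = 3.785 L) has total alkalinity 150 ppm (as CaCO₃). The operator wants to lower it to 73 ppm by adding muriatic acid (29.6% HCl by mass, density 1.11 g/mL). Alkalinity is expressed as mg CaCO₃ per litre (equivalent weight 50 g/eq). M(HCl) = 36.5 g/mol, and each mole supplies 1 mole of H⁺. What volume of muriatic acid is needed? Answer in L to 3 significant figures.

47.6 L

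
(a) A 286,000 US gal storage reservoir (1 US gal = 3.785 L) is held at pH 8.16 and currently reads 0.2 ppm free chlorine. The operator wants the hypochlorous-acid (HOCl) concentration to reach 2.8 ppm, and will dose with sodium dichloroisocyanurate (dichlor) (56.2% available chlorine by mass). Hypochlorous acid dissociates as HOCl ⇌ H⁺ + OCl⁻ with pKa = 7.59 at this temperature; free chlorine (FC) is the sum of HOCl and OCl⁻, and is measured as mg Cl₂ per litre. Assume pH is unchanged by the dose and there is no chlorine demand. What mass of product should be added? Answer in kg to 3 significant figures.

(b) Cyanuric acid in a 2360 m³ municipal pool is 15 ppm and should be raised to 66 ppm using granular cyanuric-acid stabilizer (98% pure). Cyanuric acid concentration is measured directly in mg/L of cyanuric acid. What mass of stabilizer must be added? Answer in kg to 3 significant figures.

(a) Volume: 286,000 US gal × 3.785 L/gal = 1,082,510 L.
(a) [OCl⁻]/[HOCl] = 10^(pH − pKa) = 10^(8.16 − 7.59) = 3.715; fraction as HOCl = 1/(1 + 3.715) = 0.2121.
(a) Free chlorine required for 2.8 ppm HOCl: 2.8 / 0.2121 = 13.2 ppm.
(a) FC to add: 13.2 − 0.2 = 13 mg/L as Cl₂.
(a) Cl₂ equivalent: 13 mg/L × 1,082,510 L = 14,080 g.
(a) Product at 56.2% available Cl: 14,080 / 0.562 = 25,050 g.

(b) Volume: 2360 m³ = 2,360,000 L.
(b) CYA to add: (66 − 15) = 51 mg/L × 2,360,000 L = 120,400 g cyanuric acid.
(b) At 98% purity: 120,400 / 0.98 = 122,800 g product.

(a) 25.0 kg; (b) 123 kg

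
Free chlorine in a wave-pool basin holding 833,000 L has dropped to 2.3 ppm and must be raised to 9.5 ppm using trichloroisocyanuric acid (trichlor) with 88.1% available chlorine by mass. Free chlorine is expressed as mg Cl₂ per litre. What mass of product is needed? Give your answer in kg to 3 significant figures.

6.81 kg

Chlorine deficit: 9.5 − 2.3 = 7.2 ppm = 7.2 mg/L as Cl₂.
Cl₂ equivalent needed: 7.2 mg/L × 833,000 L = 5,998,000 mg = 5998 g.
Product at 88.1% available chlorine: 5998 / 0.881 = 6808 g.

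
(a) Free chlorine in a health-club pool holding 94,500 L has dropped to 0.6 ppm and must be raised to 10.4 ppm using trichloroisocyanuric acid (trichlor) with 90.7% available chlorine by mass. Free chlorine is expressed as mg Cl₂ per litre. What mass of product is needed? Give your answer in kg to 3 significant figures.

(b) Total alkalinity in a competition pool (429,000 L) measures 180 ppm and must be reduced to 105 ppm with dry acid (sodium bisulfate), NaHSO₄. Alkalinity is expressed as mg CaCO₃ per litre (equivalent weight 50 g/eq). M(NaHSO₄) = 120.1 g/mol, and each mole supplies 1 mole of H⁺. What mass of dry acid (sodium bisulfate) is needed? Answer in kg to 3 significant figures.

(a) 1.02 kg; (b) 77.3 kg

(a) Chlorine deficit: 10.4 − 0.6 = 9.8 ppm = 9.8 mg/L as Cl₂.
(a) Cl₂ equivalent needed: 9.8 mg/L × 94,500 L = 926,100 mg = 926.1 g.
(a) Product at 90.7% available chlorine: 926.1 / 0.907 = 1021 g.

(b) Alkalinity to neutralize: (180 − 105) = 75 mg/L as CaCO₃ × 429,000 L = 32,180 g as CaCO₃.
(b) Equivalents of H⁺ required: 32,180 ÷ 50 g/eq = 643.5 eq = 643.5 mol NaHSO₄.
(b) Mass of NaHSO₄: 643.5 × 120.1 = 77,280 g.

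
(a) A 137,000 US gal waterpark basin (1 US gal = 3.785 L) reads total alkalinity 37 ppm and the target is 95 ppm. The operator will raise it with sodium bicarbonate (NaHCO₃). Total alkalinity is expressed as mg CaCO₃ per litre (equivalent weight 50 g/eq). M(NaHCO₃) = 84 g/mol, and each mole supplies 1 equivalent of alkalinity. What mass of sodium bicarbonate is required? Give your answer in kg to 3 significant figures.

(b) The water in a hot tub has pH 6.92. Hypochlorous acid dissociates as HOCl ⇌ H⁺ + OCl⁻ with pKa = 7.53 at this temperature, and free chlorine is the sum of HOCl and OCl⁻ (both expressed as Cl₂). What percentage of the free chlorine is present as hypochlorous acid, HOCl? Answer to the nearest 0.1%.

(a) 50.5 kg; (b) 80.3%

(a) Volume: 137,000 US gal × 3.785 L/gal = 518,545 L.
(a) Alkalinity to add: (95 − 37) = 58 mg/L as CaCO₃ × 518,545 L = 30,080 g as CaCO₃.
(a) Equivalents: 30,080 g ÷ 50 g/eq = 601.5 eq.
(a) NaHCO₃ supplies 1 eq per mole → 601.5 mol.
(a) Mass: 601.5 mol × 84 g/mol = 50,530 g.

(b) [OCl⁻]/[HOCl] = 10^(pH − pKa) = 10^(6.92 − 7.53) = 10^-0.61 = 0.2455.
(b) Fraction as HOCl = 1 / (1 + 0.2455) = 0.8029.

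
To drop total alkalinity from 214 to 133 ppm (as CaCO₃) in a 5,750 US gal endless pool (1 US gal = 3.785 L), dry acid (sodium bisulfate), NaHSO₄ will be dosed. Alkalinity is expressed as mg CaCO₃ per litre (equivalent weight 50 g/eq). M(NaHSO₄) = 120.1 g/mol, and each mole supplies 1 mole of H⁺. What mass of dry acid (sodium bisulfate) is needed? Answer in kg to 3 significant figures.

Volume: 5,750 US gal × 3.785 L/gal = 21,764 L.
Alkalinity to neutralize: (214 − 133) = 81 mg/L as CaCO₃ × 21,764 L = 1763 g as CaCO₃.
Equivalents of H⁺ required: 1763 ÷ 50 g/eq = 35.26 eq = 35.26 mol NaHSO₄.
Mass of NaHSO₄: 35.26 × 120.1 = 4234 g.

4.23 kg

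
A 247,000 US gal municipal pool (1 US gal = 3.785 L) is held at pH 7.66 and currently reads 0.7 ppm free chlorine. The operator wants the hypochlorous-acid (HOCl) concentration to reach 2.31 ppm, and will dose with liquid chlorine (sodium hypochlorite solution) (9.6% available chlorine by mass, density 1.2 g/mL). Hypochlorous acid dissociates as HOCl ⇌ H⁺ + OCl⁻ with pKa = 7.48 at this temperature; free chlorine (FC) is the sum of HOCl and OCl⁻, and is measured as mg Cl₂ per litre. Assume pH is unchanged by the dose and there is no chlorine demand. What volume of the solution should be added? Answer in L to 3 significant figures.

Volume: 247,000 US gal × 3.785 L/gal = 934,895 L.
[OCl⁻]/[HOCl] = 10^(pH − pKa) = 10^(7.66 − 7.48) = 1.514; fraction as HOCl = 1/(1 + 1.514) = 0.3978.
Free chlorine required for 2.31 ppm HOCl: 2.31 / 0.3978 = 5.806 ppm.
FC to add: 5.806 − 0.7 = 5.106 mg/L as Cl₂.
Cl₂ equivalent: 5.106 mg/L × 934,895 L = 4774 g.
Product at 9.6% available Cl: 4774 / 0.096 = 49,730 g.
Volume: 49,730 g ÷ 1.2 g/mL = 41,440 mL.

41.4 L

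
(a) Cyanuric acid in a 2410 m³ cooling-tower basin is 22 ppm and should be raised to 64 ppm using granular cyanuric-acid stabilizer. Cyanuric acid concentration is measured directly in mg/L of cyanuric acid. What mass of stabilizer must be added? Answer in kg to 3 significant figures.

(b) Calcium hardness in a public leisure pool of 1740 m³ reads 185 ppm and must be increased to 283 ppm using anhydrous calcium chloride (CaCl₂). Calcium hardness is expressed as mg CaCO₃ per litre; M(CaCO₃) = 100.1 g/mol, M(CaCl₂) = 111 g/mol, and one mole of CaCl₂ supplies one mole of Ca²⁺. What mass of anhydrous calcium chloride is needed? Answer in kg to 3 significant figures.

(a) 101 kg; (b) 189 kg

(a) Volume: 2410 m³ = 2,410,000 L.
(a) CYA to add: (64 − 22) = 42 mg/L × 2,410,000 L = 101,200 g cyanuric acid.

(b) Volume: 1740 m³ = 1,740,000 L.
(b) Hardness to add: (283 − 185) = 98 mg/L as CaCO₃ × 1,740,000 L = 170,500 g as CaCO₃.
(b) Moles of Ca²⁺ (1 mol Ca²⁺ ≡ 1 mol CaCO₃): 170,500 / 100.1 g/mol = 1703 mol.
(b) Mass of CaCl₂: 1703 × 111 = 189,100 g.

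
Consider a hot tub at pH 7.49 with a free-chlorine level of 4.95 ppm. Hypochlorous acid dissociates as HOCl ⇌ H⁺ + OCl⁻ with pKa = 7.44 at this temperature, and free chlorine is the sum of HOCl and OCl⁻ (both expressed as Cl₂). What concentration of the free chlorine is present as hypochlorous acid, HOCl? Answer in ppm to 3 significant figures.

[OCl⁻]/[HOCl] = 10^(pH − pKa) = 10^(7.49 − 7.44) = 10^0.05 = 1.122.
Fraction as HOCl = 1 / (1 + 1.122) = 0.4712.
HOCl = 0.4712 × 4.95 ppm = 2.333 ppm.

2.33 ppm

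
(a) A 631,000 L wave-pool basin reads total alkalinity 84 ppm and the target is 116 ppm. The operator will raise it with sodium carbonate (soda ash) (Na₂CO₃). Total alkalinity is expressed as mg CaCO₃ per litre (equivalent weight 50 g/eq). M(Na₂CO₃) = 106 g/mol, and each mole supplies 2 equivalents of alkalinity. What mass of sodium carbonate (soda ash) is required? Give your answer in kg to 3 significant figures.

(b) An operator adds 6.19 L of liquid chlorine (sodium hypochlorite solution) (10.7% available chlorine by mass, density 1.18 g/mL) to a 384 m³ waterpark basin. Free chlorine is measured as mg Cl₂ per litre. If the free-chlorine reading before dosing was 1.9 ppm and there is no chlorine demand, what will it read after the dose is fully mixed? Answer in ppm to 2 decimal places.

(a) 21.4 kg; (b) 3.94 ppm

(a) Alkalinity to add: (116 − 84) = 32 mg/L as CaCO₃ × 631,000 L = 20,190 g as CaCO₃.
(a) Equivalents: 20,190 g ÷ 50 g/eq = 403.8 eq.
(a) Each mole of Na₂CO₃ supplies 2 eq, so 403.8 / 2 = 201.9 mol.
(a) Mass: 201.9 mol × 106 g/mol = 21,400 g.

(b) Volume: 384 m³ = 384,000 L.
(b) Mass of solution: 6.19 L × 1000 mL/L × 1.18 g/mL = 7304 g.
(b) Available chlorine delivered: 7304 g × 0.107 = 781.5 g as Cl₂.
(b) Concentration rise: 781.5 g / 384,000 L = 2.035 mg/L = 2.04 ppm.
(b) Final FC: 1.9 + 2.04 = 3.94 ppm.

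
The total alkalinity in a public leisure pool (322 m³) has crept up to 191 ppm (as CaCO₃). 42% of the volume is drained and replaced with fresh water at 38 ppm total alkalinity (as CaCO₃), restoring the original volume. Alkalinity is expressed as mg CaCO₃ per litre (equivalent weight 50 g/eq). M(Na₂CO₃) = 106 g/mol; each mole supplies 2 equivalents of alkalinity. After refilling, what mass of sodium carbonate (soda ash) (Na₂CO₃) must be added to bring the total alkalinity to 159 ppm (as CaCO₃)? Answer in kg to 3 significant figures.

11.0 kg

Volume: 322 m³ = 322,000 L.
After draining 42% and refilling: 191 × 0.58 + 38 × 0.42 = 126.74 ppm.
Deficit to target: 159 − 126.74 = 32.26 mg/L.
As CaCO₃: 32.26 mg/L × 322,000 L = 10,390 g; ÷ 50 g/eq ÷ 2 = 103.9 mol Na₂CO₃.
Mass: 103.9 × 106 = 11,010 g.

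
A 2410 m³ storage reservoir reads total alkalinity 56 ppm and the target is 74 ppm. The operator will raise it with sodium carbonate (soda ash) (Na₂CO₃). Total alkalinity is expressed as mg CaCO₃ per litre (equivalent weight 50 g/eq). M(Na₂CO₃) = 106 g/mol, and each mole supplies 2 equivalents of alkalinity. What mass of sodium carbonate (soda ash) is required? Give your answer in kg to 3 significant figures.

46.0 kg

Volume: 2410 m³ = 2,410,000 L.
Alkalinity to add: (74 − 56) = 18 mg/L as CaCO₃ × 2,410,000 L = 43,380 g as CaCO₃.
Equivalents: 43,380 g ÷ 50 g/eq = 867.6 eq.
Each mole of Na₂CO₃ supplies 2 eq, so 867.6 / 2 = 433.8 mol.
Mass: 433.8 mol × 106 g/mol = 45,980 g.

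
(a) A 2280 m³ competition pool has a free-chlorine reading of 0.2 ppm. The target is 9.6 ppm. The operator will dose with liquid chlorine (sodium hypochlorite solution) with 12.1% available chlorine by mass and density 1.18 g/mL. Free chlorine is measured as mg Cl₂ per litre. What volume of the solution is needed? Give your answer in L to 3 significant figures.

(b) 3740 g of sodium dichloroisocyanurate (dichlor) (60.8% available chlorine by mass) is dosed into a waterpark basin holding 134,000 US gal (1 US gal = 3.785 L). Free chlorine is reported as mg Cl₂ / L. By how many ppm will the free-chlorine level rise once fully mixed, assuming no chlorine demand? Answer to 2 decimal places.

(a) Volume: 2280 m³ = 2,280,000 L.
(a) Chlorine deficit: 9.6 − 0.2 = 9.4 ppm = 9.4 mg/L as Cl₂.
(a) Cl₂ equivalent needed: 9.4 mg/L × 2,280,000 L = 21,430,000 mg = 21,430 g.
(a) Product at 12.1% available chlorine: 21,430 / 0.121 = 177,100 g.
(a) Volume at density 1.18 g/mL: 177,100 g ÷ 1.18 g/mL = 150,100 mL.

(b) Volume: 134,000 US gal × 3.785 L/gal = 507,190 L.
(b) Available chlorine delivered: 3740 g × 0.608 = 2274 g as Cl₂.
(b) Concentration rise: 2274 g / 507,190 L = 4.483 mg/L = 4.48 ppm.

(a) 150 L; (b) 4.48 ppm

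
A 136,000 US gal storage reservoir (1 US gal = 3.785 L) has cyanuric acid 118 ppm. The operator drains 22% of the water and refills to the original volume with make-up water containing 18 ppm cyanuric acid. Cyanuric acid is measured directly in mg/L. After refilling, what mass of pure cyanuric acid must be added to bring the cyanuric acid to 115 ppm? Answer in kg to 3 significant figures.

9.78 kg

Volume: 136,000 US gal × 3.785 L/gal = 514,760 L.
After draining 22% and refilling: 118 × 0.78 + 18 × 0.22 = 96 ppm.
Deficit to target: 115 − 96 = 19 mg/L.
Mass: 19 mg/L × 514,760 L = 9780 g cyanuric acid.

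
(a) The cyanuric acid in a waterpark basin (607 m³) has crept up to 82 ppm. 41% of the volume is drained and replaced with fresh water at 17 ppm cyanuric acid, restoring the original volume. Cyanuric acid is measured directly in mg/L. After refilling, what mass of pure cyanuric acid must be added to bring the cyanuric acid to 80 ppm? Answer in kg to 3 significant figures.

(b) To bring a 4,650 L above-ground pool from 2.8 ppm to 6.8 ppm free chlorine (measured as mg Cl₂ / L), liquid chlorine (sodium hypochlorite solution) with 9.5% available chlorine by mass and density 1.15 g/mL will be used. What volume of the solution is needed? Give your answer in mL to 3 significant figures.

(a) 15.0 kg; (b) 170 mL

(a) Volume: 607 m³ = 607,000 L.
(a) After draining 41% and refilling: 82 × 0.59 + 17 × 0.41 = 55.35 ppm.
(a) Deficit to target: 80 − 55.35 = 24.65 mg/L.
(a) Mass: 24.65 mg/L × 607,000 L = 14,960 g cyanuric acid.

(b) Chlorine deficit: 6.8 − 2.8 = 4 ppm = 4 mg/L as Cl₂.
(b) Cl₂ equivalent needed: 4 mg/L × 4,650 L = 18,600 mg = 18.6 g.
(b) Product at 9.5% available chlorine: 18.6 / 0.095 = 195.8 g.
(b) Volume at density 1.15 g/mL: 195.8 g ÷ 1.15 g/mL = 170.3 mL.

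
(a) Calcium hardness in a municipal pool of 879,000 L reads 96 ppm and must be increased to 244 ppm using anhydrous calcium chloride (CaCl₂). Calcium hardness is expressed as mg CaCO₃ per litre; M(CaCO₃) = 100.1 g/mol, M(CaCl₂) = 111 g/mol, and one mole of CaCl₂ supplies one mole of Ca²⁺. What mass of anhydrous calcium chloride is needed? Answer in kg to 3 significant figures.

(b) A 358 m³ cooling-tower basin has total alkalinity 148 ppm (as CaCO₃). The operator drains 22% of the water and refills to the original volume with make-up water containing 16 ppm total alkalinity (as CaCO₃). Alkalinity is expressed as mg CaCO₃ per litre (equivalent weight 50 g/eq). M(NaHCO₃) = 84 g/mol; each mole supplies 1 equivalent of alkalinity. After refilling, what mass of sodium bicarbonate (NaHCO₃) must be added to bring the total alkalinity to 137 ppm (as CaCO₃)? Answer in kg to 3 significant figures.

(a) 144 kg; (b) 10.8 kg

(a) Hardness to add: (244 − 96) = 148 mg/L as CaCO₃ × 879,000 L = 130,100 g as CaCO₃.
(a) Moles of Ca²⁺ (1 mol Ca²⁺ ≡ 1 mol CaCO₃): 130,100 / 100.1 g/mol = 1300 mol.
(a) Mass of CaCl₂: 1300 × 111 = 144,300 g.

(b) Volume: 358 m³ = 358,000 L.
(b) After draining 22% and refilling: 148 × 0.78 + 16 × 0.22 = 118.96 ppm.
(b) Deficit to target: 137 − 118.96 = 18.04 mg/L.
(b) As CaCO₃: 18.04 mg/L × 358,000 L = 6458 g; ÷ 50 g/eq ÷ 1 = 129.2 mol NaHCO₃.
(b) Mass: 129.2 × 84 = 10,850 g.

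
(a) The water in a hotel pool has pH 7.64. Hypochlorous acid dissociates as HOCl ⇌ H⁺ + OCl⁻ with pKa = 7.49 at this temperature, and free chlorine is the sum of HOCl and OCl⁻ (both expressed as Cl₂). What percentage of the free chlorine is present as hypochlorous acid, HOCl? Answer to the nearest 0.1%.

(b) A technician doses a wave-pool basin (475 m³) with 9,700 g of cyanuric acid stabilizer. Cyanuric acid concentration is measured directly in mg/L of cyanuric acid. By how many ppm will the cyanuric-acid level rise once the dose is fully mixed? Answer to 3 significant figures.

(a) 41.5%; (b) 20.4 ppm

(a) [OCl⁻]/[HOCl] = 10^(pH − pKa) = 10^(7.64 − 7.49) = 10^0.15 = 1.413.
(a) Fraction as HOCl = 1 / (1 + 1.413) = 0.4145.

(b) Volume: 475 m³ = 475,000 L.
(b) Rise: 9,700 g / 475,000 L × 1000 = 20.42 mg/L.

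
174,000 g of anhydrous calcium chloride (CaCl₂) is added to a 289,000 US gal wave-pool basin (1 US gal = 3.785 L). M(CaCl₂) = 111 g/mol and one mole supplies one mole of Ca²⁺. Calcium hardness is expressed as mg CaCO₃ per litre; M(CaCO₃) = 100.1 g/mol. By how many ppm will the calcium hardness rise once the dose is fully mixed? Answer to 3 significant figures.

143 ppm

Volume: 289,000 US gal × 3.785 L/gal = 1,093,865 L.
Moles of Ca²⁺: 174,000 g ÷ 111 g/mol = 1568 mol.
As CaCO₃: 1568 mol × 100.1 g/mol = 156,900 g.
Rise: 156,900 g / 1,093,865 L × 1000 = 143.4 mg/L.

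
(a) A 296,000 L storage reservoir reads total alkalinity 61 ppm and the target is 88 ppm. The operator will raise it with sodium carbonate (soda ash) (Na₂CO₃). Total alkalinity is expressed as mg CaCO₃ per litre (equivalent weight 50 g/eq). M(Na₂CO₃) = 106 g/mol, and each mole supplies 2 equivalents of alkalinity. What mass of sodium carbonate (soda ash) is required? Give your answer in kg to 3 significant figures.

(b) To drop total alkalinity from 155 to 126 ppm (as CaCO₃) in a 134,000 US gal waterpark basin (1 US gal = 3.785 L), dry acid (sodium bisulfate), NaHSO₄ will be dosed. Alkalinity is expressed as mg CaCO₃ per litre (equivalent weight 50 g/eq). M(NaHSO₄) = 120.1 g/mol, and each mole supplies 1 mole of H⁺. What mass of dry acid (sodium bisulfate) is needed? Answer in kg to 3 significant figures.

(a) 8.47 kg; (b) 35.3 kg

(a) Alkalinity to add: (88 − 61) = 27 mg/L as CaCO₃ × 296,000 L = 7992 g as CaCO₃.
(a) Equivalents: 7992 g ÷ 50 g/eq = 159.8 eq.
(a) Each mole of Na₂CO₃ supplies 2 eq, so 159.8 / 2 = 79.92 mol.
(a) Mass: 79.92 mol × 106 g/mol = 8472 g.

(b) Volume: 134,000 US gal × 3.785 L/gal = 507,190 L.
(b) Alkalinity to neutralize: (155 − 126) = 29 mg/L as CaCO₃ × 507,190 L = 14,710 g as CaCO₃.
(b) Equivalents of H⁺ required: 14,710 ÷ 50 g/eq = 294.2 eq = 294.2 mol NaHSO₄.
(b) Mass of NaHSO₄: 294.2 × 120.1 = 35,330 g.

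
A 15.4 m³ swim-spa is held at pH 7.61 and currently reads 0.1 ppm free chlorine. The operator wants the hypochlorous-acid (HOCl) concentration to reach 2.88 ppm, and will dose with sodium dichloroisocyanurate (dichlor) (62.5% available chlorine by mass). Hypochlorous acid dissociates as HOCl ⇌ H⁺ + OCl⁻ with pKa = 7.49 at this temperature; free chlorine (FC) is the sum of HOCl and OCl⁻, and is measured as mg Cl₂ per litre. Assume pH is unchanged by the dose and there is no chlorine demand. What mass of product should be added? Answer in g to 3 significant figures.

Volume: 15.4 m³ = 15,400 L.
[OCl⁻]/[HOCl] = 10^(pH − pKa) = 10^(7.61 − 7.49) = 1.318; fraction as HOCl = 1/(1 + 1.318) = 0.4314.
Free chlorine required for 2.88 ppm HOCl: 2.88 / 0.4314 = 6.677 ppm.
FC to add: 6.677 − 0.1 = 6.577 mg/L as Cl₂.
Cl₂ equivalent: 6.577 mg/L × 15,400 L = 101.3 g.
Product at 62.5% available Cl: 101.3 / 0.625 = 162 g.

162 g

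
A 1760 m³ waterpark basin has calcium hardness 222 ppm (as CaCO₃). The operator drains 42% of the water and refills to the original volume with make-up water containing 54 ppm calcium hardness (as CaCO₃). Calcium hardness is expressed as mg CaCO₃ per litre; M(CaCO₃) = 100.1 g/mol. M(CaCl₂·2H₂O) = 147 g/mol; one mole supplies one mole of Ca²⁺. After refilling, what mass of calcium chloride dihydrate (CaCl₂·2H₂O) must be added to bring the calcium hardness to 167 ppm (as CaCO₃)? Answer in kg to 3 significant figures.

Volume: 1760 m³ = 1,760,000 L.
After draining 42% and refilling: 222 × 0.58 + 54 × 0.42 = 151.44 ppm.
Deficit to target: 167 − 151.44 = 15.56 mg/L.
As CaCO₃: 15.56 mg/L × 1,760,000 L = 27,390 g; ÷ 100.1 = 273.6 mol Ca²⁺.
Mass: 273.6 × 147 = 40,220 g.

40.2 kg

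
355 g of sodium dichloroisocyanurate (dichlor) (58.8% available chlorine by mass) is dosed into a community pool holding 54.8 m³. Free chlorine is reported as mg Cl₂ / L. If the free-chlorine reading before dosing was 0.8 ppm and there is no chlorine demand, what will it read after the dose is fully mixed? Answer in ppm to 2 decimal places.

Volume: 54.8 m³ = 54,800 L.
Available chlorine delivered: 355 g × 0.588 = 208.7 g as Cl₂.
Concentration rise: 208.7 g / 54,800 L = 3.809 mg/L = 3.81 ppm.
Final FC: 0.8 + 3.81 = 4.61 ppm.

4.61 ppm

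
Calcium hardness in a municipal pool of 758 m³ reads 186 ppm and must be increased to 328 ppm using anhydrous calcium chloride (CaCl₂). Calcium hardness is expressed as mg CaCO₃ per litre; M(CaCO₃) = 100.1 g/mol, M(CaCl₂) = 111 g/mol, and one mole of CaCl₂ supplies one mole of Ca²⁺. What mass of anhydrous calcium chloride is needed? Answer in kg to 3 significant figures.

119 kg

Volume: 758 m³ = 758,000 L.
Hardness to add: (328 − 186) = 142 mg/L as CaCO₃ × 758,000 L = 107,600 g as CaCO₃.
Moles of Ca²⁺ (1 mol Ca²⁺ ≡ 1 mol CaCO₃): 107,600 / 100.1 g/mol = 1075 mol.
Mass of CaCl₂: 1075 × 111 = 119,400 g.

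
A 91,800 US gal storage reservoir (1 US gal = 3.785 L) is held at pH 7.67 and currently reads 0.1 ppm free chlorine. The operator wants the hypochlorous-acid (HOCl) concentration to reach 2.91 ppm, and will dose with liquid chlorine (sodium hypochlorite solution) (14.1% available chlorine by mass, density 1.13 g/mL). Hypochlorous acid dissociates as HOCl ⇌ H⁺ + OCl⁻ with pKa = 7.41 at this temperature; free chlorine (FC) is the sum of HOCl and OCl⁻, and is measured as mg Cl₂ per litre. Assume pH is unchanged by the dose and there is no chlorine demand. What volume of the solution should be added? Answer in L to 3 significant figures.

17.7 L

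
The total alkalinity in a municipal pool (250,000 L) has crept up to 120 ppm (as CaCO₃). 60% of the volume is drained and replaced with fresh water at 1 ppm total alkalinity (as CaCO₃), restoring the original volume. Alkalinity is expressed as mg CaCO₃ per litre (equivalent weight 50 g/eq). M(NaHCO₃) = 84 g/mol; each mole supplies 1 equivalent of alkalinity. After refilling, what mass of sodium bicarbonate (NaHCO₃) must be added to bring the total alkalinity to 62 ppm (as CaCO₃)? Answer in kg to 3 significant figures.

After draining 60% and refilling: 120 × 0.40 + 1 × 0.60 = 48.6 ppm.
Deficit to target: 62 − 48.6 = 13.4 mg/L.
As CaCO₃: 13.4 mg/L × 250,000 L = 3350 g; ÷ 50 g/eq ÷ 1 = 67 mol NaHCO₃.
Mass: 67 × 84 = 5628 g.

5.63 kg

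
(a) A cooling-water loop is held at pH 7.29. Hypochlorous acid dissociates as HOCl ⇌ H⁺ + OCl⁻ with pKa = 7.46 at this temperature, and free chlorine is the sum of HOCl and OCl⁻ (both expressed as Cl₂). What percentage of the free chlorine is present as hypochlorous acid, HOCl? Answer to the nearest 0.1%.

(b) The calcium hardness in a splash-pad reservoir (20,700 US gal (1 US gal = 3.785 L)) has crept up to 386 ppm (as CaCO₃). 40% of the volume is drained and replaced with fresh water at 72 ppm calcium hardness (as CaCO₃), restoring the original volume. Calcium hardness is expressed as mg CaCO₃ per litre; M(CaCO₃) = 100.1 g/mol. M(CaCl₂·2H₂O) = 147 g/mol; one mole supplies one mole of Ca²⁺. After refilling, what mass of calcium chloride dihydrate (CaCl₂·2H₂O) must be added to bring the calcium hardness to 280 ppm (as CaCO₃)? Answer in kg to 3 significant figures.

(a) [OCl⁻]/[HOCl] = 10^(pH − pKa) = 10^(7.29 − 7.46) = 10^-0.17 = 0.6761.
(a) Fraction as HOCl = 1 / (1 + 0.6761) = 0.5966.

(b) Volume: 20,700 US gal × 3.785 L/gal = 78,350 L.
(b) After draining 40% and refilling: 386 × 0.60 + 72 × 0.40 = 260.4 ppm.
(b) Deficit to target: 280 − 260.4 = 19.6 mg/L.
(b) As CaCO₃: 19.6 mg/L × 78,350 L = 1536 g; ÷ 100.1 = 15.34 mol Ca²⁺.
(b) Mass: 15.34 × 147 = 2255 g.

(a) 59.7%; (b) 2.26 kg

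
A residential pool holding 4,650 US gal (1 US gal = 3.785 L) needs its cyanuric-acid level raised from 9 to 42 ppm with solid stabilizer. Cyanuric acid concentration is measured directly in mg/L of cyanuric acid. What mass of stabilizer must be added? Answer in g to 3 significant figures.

581 g

Volume: 4,650 US gal × 3.785 L/gal = 17,600 L.
CYA to add: (42 − 9) = 33 mg/L × 17,600 L = 580.8 g cyanuric acid.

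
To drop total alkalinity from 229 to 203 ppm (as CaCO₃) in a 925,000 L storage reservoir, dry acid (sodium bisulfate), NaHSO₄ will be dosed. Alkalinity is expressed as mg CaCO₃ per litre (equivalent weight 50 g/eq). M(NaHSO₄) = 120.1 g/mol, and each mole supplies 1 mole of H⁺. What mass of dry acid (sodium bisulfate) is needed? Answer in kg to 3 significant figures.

Alkalinity to neutralize: (229 − 203) = 26 mg/L as CaCO₃ × 925,000 L = 24,050 g as CaCO₃.
Equivalents of H⁺ required: 24,050 ÷ 50 g/eq = 481 eq = 481 mol NaHSO₄.
Mass of NaHSO₄: 481 × 120.1 = 57,770 g.

57.8 kg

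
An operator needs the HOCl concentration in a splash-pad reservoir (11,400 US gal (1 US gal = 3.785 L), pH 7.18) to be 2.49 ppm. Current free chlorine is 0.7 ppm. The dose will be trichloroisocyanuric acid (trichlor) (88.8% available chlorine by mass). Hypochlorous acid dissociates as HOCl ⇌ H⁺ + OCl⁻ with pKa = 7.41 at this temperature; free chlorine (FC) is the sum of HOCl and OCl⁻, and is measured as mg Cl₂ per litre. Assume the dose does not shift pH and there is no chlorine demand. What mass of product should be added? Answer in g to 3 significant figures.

158 g

Volume: 11,400 US gal × 3.785 L/gal = 43,149 L.
[OCl⁻]/[HOCl] = 10^(pH − pKa) = 10^(7.18 − 7.41) = 0.5888; fraction as HOCl = 1/(1 + 0.5888) = 0.6294.
Free chlorine required for 2.49 ppm HOCl: 2.49 / 0.6294 = 3.956 ppm.
FC to add: 3.956 − 0.7 = 3.256 mg/L as Cl₂.
Cl₂ equivalent: 3.256 mg/L × 43,149 L = 140.5 g.
Product at 88.8% available Cl: 140.5 / 0.888 = 158.2 g.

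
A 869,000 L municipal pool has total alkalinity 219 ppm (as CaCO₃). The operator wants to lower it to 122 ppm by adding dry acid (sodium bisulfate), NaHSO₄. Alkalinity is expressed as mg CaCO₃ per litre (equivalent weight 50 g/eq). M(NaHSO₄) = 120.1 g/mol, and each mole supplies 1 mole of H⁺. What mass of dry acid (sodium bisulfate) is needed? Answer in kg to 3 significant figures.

202 kg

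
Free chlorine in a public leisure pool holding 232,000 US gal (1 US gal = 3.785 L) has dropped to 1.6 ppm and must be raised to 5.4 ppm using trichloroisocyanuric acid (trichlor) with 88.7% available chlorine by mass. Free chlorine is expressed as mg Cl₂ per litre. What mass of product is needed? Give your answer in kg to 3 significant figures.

Volume: 232,000 US gal × 3.785 L/gal = 878,120 L.
Chlorine deficit: 5.4 − 1.6 = 3.8 ppm = 3.8 mg/L as Cl₂.
Cl₂ equivalent needed: 3.8 mg/L × 878,120 L = 3,337,000 mg = 3337 g.
Product at 88.7% available chlorine: 3337 / 0.887 = 3762 g.

3.76 kg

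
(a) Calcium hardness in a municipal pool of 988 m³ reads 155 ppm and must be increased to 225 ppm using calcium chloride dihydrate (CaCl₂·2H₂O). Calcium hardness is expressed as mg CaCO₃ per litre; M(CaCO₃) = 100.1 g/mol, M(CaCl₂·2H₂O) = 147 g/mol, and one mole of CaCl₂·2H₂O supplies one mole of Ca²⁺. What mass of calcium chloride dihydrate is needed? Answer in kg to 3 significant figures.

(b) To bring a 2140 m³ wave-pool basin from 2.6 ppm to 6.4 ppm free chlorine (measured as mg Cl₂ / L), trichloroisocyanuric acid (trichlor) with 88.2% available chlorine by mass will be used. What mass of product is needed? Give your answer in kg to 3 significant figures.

(a) 102 kg; (b) 9.22 kg

(a) Volume: 988 m³ = 988,000 L.
(a) Hardness to add: (225 − 155) = 70 mg/L as CaCO₃ × 988,000 L = 69,160 g as CaCO₃.
(a) Moles of Ca²⁺ (1 mol Ca²⁺ ≡ 1 mol CaCO₃): 69,160 / 100.1 g/mol = 690.9 mol.
(a) Mass of CaCl₂·2H₂O: 690.9 × 147 = 101,600 g.

(b) Volume: 2140 m³ = 2,140,000 L.
(b) Chlorine deficit: 6.4 − 2.6 = 3.8 ppm = 3.8 mg/L as Cl₂.
(b) Cl₂ equivalent needed: 3.8 mg/L × 2,140,000 L = 8,132,000 mg = 8132 g.
(b) Product at 88.2% available chlorine: 8132 / 0.882 = 9220 g.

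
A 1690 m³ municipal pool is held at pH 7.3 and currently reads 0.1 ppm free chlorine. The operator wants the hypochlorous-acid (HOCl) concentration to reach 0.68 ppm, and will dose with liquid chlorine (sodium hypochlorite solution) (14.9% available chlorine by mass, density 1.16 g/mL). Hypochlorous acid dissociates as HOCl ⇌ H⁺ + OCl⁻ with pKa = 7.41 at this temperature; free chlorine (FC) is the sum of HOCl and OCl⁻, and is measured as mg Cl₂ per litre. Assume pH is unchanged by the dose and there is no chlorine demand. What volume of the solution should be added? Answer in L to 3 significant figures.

Volume: 1690 m³ = 1,690,000 L.
[OCl⁻]/[HOCl] = 10^(pH − pKa) = 10^(7.3 − 7.41) = 0.7762; fraction as HOCl = 1/(1 + 0.7762) = 0.563.
Free chlorine required for 0.68 ppm HOCl: 0.68 / 0.563 = 1.208 ppm.
FC to add: 1.208 − 0.1 = 1.108 mg/L as Cl₂.
Cl₂ equivalent: 1.108 mg/L × 1,690,000 L = 1872 g.
Product at 14.9% available Cl: 1872 / 0.149 = 12,570 g.
Volume: 12,570 g ÷ 1.16 g/mL = 10,830 mL.

10.8 L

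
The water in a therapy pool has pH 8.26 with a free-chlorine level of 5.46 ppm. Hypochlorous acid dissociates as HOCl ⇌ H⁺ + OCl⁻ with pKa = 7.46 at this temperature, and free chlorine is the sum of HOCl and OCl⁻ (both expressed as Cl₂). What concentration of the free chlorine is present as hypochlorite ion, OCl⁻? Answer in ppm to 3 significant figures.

[OCl⁻]/[HOCl] = 10^(pH − pKa) = 10^(8.26 − 7.46) = 10^0.80 = 6.31.
Fraction as HOCl = 1 / (1 + 6.31) = 0.1368.
OCl⁻ = (1 − 0.1368) × 5.46 ppm = 4.713 ppm.

4.71 ppm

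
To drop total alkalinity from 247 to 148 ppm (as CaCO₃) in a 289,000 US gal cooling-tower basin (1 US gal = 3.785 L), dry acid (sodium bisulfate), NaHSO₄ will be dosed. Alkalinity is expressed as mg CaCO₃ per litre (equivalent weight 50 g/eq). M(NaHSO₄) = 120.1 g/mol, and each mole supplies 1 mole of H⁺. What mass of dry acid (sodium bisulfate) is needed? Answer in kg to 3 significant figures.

260 kg

Volume: 289,000 US gal × 3.785 L/gal = 1,093,865 L.
Alkalinity to neutralize: (247 − 148) = 99 mg/L as CaCO₃ × 1,093,865 L = 108,300 g as CaCO₃.
Equivalents of H⁺ required: 108,300 ÷ 50 g/eq = 2166 eq = 2166 mol NaHSO₄.
Mass of NaHSO₄: 2166 × 120.1 = 260,100 g.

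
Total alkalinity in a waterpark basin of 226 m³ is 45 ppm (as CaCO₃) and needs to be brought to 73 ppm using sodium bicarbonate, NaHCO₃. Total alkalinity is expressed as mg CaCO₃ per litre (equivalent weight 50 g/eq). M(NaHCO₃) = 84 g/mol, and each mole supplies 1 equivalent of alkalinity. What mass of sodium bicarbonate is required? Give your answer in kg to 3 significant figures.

Volume: 226 m³ = 226,000 L.
Alkalinity to add: (73 − 45) = 28 mg/L as CaCO₃ × 226,000 L = 6328 g as CaCO₃.
Equivalents: 6328 g ÷ 50 g/eq = 126.6 eq.
NaHCO₃ supplies 1 eq per mole → 126.6 mol.
Mass: 126.6 mol × 84 g/mol = 10,630 g.

10.6 kg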